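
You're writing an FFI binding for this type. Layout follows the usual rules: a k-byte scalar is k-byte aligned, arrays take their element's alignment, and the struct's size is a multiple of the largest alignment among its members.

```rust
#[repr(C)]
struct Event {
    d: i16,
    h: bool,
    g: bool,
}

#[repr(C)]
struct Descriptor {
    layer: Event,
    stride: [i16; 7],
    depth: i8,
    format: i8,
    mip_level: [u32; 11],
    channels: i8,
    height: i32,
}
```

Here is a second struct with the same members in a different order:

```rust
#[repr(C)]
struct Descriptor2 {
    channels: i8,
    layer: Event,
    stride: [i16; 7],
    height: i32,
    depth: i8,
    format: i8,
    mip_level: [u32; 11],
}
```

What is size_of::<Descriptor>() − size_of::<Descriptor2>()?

0

Event: d at 0 (size 2, align 2) → ends 2; h at 2 (size 1, align 1) → ends 3; g at 3 (size 1, align 1) → ends 4; total 4 bytes, alignment 2
layer at 0 (size 4, align 2) → ends 4
stride at 4 (size 14, align 2) → ends 18
depth at 18 (size 1, align 1) → ends 19
format at 19 (size 1, align 1) → ends 20
mip_level at 20 (size 44, align 4) → ends 64
channels at 64 (size 1, align 1) → ends 65
pad 3 to align 4 for height
height at 68 (size 4, align 4) → ends 72
total 72 bytes, alignment 4
— Descriptor2 —
channels at 0 (size 1, align 1) → ends 1
pad 1 to align 2 for layer
layer at 2 (size 4, align 2) → ends 6
stride at 6 (size 14, align 2) → ends 20
height at 20 (size 4, align 4) → ends 24
depth at 24 (size 1, align 1) → ends 25
format at 25 (size 1, align 1) → ends 26
pad 2 to align 4 for mip_level
mip_level at 28 (size 44, align 4) → ends 72
total 72 bytes, alignment 4
72 − 72 = 0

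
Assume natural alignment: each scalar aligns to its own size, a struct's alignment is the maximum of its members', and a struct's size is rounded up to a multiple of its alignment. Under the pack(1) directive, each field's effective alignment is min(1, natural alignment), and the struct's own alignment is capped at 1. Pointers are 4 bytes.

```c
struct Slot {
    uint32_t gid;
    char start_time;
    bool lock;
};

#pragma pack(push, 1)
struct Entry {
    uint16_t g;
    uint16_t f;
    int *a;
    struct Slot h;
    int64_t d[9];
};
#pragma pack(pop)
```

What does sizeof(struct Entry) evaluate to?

Slot: @0: gid [4B, align 4] → 4; @4: start_time [1B, align 1] → 5; @5: lock [1B, align 1] → 6; +2 tail pad (align 4); size 8, align 4
@0: g [2B, align 1] → 2
@2: f [2B, align 1] → 4
@4: a [4B, align 1] → 8
@8: h [8B, align 1] → 16
@16: d [72B, align 1] → 88
size 88, align 1

88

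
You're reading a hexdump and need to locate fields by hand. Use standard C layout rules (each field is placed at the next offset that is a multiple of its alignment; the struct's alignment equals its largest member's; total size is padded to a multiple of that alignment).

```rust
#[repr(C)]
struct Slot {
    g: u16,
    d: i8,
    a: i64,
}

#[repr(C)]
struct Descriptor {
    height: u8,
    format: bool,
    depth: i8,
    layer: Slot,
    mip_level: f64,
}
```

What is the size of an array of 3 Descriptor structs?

Slot: 0..2  g  (2B, 2-aligned); 2..3  d  (1B, 1-aligned); 3..8  -- padding (5B); 8..16  a  (8B, 8-aligned); sizeof = 16, alignof = 8
0..1  height  (1B, 1-aligned)
1..2  format  (1B, 1-aligned)
2..3  depth  (1B, 1-aligned)
3..8  -- padding (5B)
8..24  layer  (16B, 8-aligned)
24..32  mip_level  (8B, 8-aligned)
sizeof = 32, alignof = 8
array of 3: 3 × 32 = 96

96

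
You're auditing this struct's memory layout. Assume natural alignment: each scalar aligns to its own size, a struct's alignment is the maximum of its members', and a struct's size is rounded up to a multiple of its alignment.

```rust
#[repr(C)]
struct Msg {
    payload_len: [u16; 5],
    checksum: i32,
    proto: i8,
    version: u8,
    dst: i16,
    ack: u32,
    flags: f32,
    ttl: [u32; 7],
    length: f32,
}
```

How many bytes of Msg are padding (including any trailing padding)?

2

payload_len at 0 (size 10, align 2) → ends 10
pad 2 to align 4 for checksum
checksum at 12 (size 4, align 4) → ends 16
proto at 16 (size 1, align 1) → ends 17
version at 17 (size 1, align 1) → ends 18
dst at 18 (size 2, align 2) → ends 20
ack at 20 (size 4, align 4) → ends 24
flags at 24 (size 4, align 4) → ends 28
ttl at 28 (size 28, align 4) → ends 56
length at 56 (size 4, align 4) → ends 60
total 60 bytes, alignment 4
data bytes 58, size 60 → padding 2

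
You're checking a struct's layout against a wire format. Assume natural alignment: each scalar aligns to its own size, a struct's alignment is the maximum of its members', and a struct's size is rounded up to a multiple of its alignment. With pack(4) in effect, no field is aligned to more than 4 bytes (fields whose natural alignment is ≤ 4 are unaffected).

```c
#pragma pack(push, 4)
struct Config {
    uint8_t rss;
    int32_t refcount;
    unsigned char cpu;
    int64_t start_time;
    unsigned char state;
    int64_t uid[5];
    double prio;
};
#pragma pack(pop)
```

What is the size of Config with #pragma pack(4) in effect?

72

@0: rss [1B, align 1] → 1
+3 pad (align 4)
@4: refcount [4B, align 4] → 8
@8: cpu [1B, align 1] → 9
+3 pad (align 4)
@12: start_time [8B, align 4] → 20
@20: state [1B, align 1] → 21
+3 pad (align 4)
@24: uid [40B, align 4] → 64
@64: prio [8B, align 4] → 72
size 72, align 4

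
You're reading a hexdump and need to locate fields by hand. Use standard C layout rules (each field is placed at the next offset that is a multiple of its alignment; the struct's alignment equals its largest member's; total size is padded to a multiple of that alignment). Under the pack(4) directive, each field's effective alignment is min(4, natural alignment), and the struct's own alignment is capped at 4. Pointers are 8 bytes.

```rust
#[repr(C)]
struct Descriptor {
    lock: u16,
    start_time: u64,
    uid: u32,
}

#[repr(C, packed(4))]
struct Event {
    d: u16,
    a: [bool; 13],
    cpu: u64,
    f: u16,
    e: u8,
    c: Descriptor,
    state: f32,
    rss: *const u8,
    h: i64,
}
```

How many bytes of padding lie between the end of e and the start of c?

1

Descriptor: 0..2  lock  (2B, 2-aligned); 2..8  -- padding (6B); 8..16  start_time  (8B, 8-aligned); 16..20  uid  (4B, 4-aligned); 20..24  -- tail padding (4B); sizeof = 24, alignof = 8
0..2  d  (2B, 2-aligned)
2..15  a  (13B, 1-aligned)
15..16  -- padding (1B)
16..24  cpu  (8B, 4-aligned)
24..26  f  (2B, 2-aligned)
26..27  e  (1B, 1-aligned)
27..28  -- padding (1B)
28..52  c  (24B, 4-aligned)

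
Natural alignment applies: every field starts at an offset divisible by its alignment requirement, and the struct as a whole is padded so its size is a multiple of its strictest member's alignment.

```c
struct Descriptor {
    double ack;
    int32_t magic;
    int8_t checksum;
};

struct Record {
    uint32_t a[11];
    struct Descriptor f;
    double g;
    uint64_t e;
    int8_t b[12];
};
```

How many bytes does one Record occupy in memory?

Descriptor: 0..8  ack  (8B, 8-aligned); 8..12  magic  (4B, 4-aligned); 12..13  checksum  (1B, 1-aligned); 13..16  -- tail padding (3B); sizeof = 16, alignof = 8
0..44  a  (44B, 4-aligned)
44..48  -- padding (4B)
48..64  f  (16B, 8-aligned)
64..72  g  (8B, 8-aligned)
72..80  e  (8B, 8-aligned)
80..92  b  (12B, 1-aligned)
92..96  -- tail padding (4B)
sizeof = 96, alignof = 8

96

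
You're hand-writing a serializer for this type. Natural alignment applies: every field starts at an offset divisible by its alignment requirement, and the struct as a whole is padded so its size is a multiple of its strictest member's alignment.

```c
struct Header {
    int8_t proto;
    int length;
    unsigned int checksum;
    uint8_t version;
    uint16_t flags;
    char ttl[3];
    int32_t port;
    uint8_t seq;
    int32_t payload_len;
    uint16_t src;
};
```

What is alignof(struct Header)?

member alignments: proto=1, length=4, checksum=4, version=1, flags=2, ttl=1, port=4, seq=1, payload_len=4, src=2
max = 4

4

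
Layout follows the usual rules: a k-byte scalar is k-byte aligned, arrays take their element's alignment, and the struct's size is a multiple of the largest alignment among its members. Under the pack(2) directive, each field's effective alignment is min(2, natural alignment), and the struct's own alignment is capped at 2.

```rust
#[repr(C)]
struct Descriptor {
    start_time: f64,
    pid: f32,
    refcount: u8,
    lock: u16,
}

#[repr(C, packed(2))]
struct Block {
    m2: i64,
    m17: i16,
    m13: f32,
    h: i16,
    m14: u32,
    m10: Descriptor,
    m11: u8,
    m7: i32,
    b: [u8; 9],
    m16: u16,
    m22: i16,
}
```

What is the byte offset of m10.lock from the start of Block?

34

Descriptor: 0..8  start_time  (8B, 8-aligned); 8..12  pid  (4B, 4-aligned); 12..13  refcount  (1B, 1-aligned); 13..14  -- padding (1B); 14..16  lock  (2B, 2-aligned); sizeof = 16, alignof = 8
0..8  m2  (8B, 2-aligned)
8..10  m17  (2B, 2-aligned)
10..14  m13  (4B, 2-aligned)
14..16  h  (2B, 2-aligned)
16..20  m14  (4B, 2-aligned)
20..36  m10  (16B, 2-aligned)
within Descriptor: lock at 14
20 + 14 = 34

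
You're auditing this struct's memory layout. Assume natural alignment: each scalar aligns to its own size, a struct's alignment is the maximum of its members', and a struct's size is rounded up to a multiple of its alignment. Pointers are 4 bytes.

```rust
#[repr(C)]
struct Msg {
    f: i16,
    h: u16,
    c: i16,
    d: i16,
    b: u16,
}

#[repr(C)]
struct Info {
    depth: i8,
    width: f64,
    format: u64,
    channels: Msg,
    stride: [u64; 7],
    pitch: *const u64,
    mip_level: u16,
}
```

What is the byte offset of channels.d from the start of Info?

30

Msg: 0..2  f  (2B, 2-aligned); 2..4  h  (2B, 2-aligned); 4..6  c  (2B, 2-aligned); 6..8  d  (2B, 2-aligned); 8..10  b  (2B, 2-aligned); sizeof = 10, alignof = 2
0..1  depth  (1B, 1-aligned)
1..8  -- padding (7B)
8..16  width  (8B, 8-aligned)
16..24  format  (8B, 8-aligned)
24..34  channels  (10B, 2-aligned)
within Msg: d at 6
24 + 6 = 30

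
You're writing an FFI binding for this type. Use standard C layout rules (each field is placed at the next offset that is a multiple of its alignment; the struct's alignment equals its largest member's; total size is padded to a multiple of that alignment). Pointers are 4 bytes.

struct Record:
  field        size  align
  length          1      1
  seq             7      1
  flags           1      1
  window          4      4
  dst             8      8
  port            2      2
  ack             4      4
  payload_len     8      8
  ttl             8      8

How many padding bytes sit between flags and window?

length at 0 (size 1, align 1) → ends 1
seq at 1 (size 7, align 1) → ends 8
flags at 8 (size 1, align 1) → ends 9
pad 3 to align 4 for window
window at 12 (size 4, align 4) → ends 16

3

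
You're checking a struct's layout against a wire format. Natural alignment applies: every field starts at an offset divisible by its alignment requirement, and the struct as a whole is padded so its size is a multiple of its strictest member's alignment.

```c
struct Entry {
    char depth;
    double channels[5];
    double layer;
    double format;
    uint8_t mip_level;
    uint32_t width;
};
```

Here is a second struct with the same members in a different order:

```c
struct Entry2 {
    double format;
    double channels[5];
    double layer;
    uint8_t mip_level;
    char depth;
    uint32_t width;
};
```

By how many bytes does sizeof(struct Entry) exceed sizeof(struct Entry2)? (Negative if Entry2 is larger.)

depth at 0 (size 1, align 1) → ends 1
pad 7 to align 8 for channels
channels at 8 (size 40, align 8) → ends 48
layer at 48 (size 8, align 8) → ends 56
format at 56 (size 8, align 8) → ends 64
mip_level at 64 (size 1, align 1) → ends 65
pad 3 to align 4 for width
width at 68 (size 4, align 4) → ends 72
total 72 bytes, alignment 8
— Entry2 —
format at 0 (size 8, align 8) → ends 8
channels at 8 (size 40, align 8) → ends 48
layer at 48 (size 8, align 8) → ends 56
mip_level at 56 (size 1, align 1) → ends 57
depth at 57 (size 1, align 1) → ends 58
pad 2 to align 4 for width
width at 60 (size 4, align 4) → ends 64
total 64 bytes, alignment 8
72 − 64 = 8

8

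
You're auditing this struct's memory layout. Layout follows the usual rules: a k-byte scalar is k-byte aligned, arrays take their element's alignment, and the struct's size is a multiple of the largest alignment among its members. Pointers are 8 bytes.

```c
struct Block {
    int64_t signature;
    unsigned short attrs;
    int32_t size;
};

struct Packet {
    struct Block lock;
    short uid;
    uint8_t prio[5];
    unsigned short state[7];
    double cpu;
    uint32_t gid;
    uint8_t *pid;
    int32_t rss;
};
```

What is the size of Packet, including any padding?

72

Block: 0..8  signature  (8B, 8-aligned); 8..10  attrs  (2B, 2-aligned); 10..12  -- padding (2B); 12..16  size  (4B, 4-aligned); sizeof = 16, alignof = 8
0..16  lock  (16B, 8-aligned)
16..18  uid  (2B, 2-aligned)
18..23  prio  (5B, 1-aligned)
23..24  -- padding (1B)
24..38  state  (14B, 2-aligned)
38..40  -- padding (2B)
40..48  cpu  (8B, 8-aligned)
48..52  gid  (4B, 4-aligned)
52..56  -- padding (4B)
56..64  pid  (8B, 8-aligned)
64..68  rss  (4B, 4-aligned)
68..72  -- tail padding (4B)
sizeof = 72, alignof = 8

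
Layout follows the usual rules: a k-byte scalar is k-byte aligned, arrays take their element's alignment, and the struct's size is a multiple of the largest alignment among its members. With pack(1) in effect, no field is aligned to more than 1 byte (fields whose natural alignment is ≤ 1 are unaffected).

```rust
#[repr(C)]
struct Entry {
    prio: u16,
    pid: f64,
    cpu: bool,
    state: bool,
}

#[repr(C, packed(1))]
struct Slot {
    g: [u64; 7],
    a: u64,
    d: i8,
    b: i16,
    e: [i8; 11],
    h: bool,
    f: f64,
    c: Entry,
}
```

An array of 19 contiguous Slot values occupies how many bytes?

2109

Entry: 0..2  prio  (2B, 2-aligned); 2..8  -- padding (6B); 8..16  pid  (8B, 8-aligned); 16..17  cpu  (1B, 1-aligned); 17..18  state  (1B, 1-aligned); 18..24  -- tail padding (6B); sizeof = 24, alignof = 8
0..56  g  (56B, 1-aligned)
56..64  a  (8B, 1-aligned)
64..65  d  (1B, 1-aligned)
65..67  b  (2B, 1-aligned)
67..78  e  (11B, 1-aligned)
78..79  h  (1B, 1-aligned)
79..87  f  (8B, 1-aligned)
87..111  c  (24B, 1-aligned)
sizeof = 111, alignof = 1
array of 19: 19 × 111 = 2109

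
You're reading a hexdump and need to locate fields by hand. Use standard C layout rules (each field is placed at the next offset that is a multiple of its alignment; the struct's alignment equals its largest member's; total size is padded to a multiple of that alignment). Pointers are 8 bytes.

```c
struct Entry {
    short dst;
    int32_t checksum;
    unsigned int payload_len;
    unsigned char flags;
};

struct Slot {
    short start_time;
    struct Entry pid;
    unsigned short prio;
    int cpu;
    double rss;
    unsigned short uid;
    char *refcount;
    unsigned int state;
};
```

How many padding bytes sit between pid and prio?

0

Entry: 0..2  dst  (2B, 2-aligned); 2..4  -- padding (2B); 4..8  checksum  (4B, 4-aligned); 8..12  payload_len  (4B, 4-aligned); 12..13  flags  (1B, 1-aligned); 13..16  -- tail padding (3B); sizeof = 16, alignof = 4
0..2  start_time  (2B, 2-aligned)
2..4  -- padding (2B)
4..20  pid  (16B, 4-aligned)
20..22  prio  (2B, 2-aligned)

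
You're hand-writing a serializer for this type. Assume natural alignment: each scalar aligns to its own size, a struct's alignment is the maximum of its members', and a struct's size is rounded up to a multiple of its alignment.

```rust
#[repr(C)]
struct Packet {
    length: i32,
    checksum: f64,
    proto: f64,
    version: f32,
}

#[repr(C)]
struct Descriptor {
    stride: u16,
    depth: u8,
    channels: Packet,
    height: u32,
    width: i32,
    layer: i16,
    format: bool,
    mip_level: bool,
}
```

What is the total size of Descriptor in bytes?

Packet: length at 0 (size 4, align 4) → ends 4; pad 4 to align 8 for checksum; checksum at 8 (size 8, align 8) → ends 16; proto at 16 (size 8, align 8) → ends 24; version at 24 (size 4, align 4) → ends 28; tail pad 4 to reach multiple of 8; total 32 bytes, alignment 8
stride at 0 (size 2, align 2) → ends 2
depth at 2 (size 1, align 1) → ends 3
pad 5 to align 8 for channels
channels at 8 (size 32, align 8) → ends 40
height at 40 (size 4, align 4) → ends 44
width at 44 (size 4, align 4) → ends 48
layer at 48 (size 2, align 2) → ends 50
format at 50 (size 1, align 1) → ends 51
mip_level at 51 (size 1, align 1) → ends 52
tail pad 4 to reach multiple of 8
total 56 bytes, alignment 8

56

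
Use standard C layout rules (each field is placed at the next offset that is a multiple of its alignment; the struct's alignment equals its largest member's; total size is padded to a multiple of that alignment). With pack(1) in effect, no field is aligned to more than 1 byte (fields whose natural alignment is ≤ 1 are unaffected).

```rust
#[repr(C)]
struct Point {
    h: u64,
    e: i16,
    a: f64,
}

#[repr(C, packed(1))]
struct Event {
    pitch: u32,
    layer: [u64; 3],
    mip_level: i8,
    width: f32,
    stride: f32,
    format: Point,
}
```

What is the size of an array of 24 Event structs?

Point: @0: h [8B, align 8] → 8; @8: e [2B, align 2] → 10; +6 pad (align 8); @16: a [8B, align 8] → 24; size 24, align 8
@0: pitch [4B, align 1] → 4
@4: layer [24B, align 1] → 28
@28: mip_level [1B, align 1] → 29
@29: width [4B, align 1] → 33
@33: stride [4B, align 1] → 37
@37: format [24B, align 1] → 61
size 61, align 1
array of 24: 24 × 61 = 1464

1464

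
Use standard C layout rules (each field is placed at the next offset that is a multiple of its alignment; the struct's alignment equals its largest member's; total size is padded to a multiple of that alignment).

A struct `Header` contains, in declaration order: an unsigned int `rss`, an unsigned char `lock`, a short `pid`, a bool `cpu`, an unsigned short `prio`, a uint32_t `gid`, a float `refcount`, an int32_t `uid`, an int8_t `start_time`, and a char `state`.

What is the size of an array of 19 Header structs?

0..4  rss  (4B, 4-aligned)
4..5  lock  (1B, 1-aligned)
5..6  -- padding (1B)
6..8  pid  (2B, 2-aligned)
8..9  cpu  (1B, 1-aligned)
9..10  -- padding (1B)
10..12  prio  (2B, 2-aligned)
12..16  gid  (4B, 4-aligned)
16..20  refcount  (4B, 4-aligned)
20..24  uid  (4B, 4-aligned)
24..25  start_time  (1B, 1-aligned)
25..26  state  (1B, 1-aligned)
26..28  -- tail padding (2B)
sizeof = 28, alignof = 4
array of 19: 19 × 28 = 532

532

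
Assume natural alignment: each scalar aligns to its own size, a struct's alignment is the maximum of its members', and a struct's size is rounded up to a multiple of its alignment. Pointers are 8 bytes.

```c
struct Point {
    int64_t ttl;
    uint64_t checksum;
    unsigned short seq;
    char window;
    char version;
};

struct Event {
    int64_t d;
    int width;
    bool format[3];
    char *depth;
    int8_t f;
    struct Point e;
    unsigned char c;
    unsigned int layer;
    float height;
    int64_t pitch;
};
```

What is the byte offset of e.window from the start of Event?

Point: 0..8  ttl  (8B, 8-aligned); 8..16  checksum  (8B, 8-aligned); 16..18  seq  (2B, 2-aligned); 18..19  window  (1B, 1-aligned); 19..20  version  (1B, 1-aligned); 20..24  -- tail padding (4B); sizeof = 24, alignof = 8
0..8  d  (8B, 8-aligned)
8..12  width  (4B, 4-aligned)
12..15  format  (3B, 1-aligned)
15..16  -- padding (1B)
16..24  depth  (8B, 8-aligned)
24..25  f  (1B, 1-aligned)
25..32  -- padding (7B)
32..56  e  (24B, 8-aligned)
within Point: window at 18
32 + 18 = 50

50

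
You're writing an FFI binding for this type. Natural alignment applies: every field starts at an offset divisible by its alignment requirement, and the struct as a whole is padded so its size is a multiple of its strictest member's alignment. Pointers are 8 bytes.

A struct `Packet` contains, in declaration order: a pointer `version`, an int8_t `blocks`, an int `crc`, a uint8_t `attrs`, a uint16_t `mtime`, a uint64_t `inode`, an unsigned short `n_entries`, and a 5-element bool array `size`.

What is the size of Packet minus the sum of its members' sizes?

9

0..8  version  (8B, 8-aligned)
8..9  blocks  (1B, 1-aligned)
9..12  -- padding (3B)
12..16  crc  (4B, 4-aligned)
16..17  attrs  (1B, 1-aligned)
17..18  -- padding (1B)
18..20  mtime  (2B, 2-aligned)
20..24  -- padding (4B)
24..32  inode  (8B, 8-aligned)
32..34  n_entries  (2B, 2-aligned)
34..39  size  (5B, 1-aligned)
39..40  -- tail padding (1B)
sizeof = 40, alignof = 8
data bytes 31, size 40 → padding 9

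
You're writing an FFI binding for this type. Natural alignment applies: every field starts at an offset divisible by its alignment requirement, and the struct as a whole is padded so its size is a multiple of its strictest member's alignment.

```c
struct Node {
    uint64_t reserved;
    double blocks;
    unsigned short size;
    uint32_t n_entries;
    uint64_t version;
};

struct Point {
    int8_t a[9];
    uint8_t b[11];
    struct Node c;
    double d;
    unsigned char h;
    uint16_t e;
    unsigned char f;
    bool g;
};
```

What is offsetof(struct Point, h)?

Node: @0: reserved [8B, align 8] → 8; @8: blocks [8B, align 8] → 16; @16: size [2B, align 2] → 18; +2 pad (align 4); @20: n_entries [4B, align 4] → 24; @24: version [8B, align 8] → 32; size 32, align 8
@0: a [9B, align 1] → 9
@9: b [11B, align 1] → 20
+4 pad (align 8)
@24: c [32B, align 8] → 56
@56: d [8B, align 8] → 64
@64: h [1B, align 1] → 65

64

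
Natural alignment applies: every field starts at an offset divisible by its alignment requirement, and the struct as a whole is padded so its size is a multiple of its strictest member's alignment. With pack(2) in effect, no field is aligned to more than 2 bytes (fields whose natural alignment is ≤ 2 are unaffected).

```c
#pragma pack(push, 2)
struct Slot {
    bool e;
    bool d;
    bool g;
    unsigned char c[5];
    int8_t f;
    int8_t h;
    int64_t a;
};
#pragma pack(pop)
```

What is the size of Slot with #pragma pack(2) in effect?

@0: e [1B, align 1] → 1
@1: d [1B, align 1] → 2
@2: g [1B, align 1] → 3
@3: c [5B, align 1] → 8
@8: f [1B, align 1] → 9
@9: h [1B, align 1] → 10
@10: a [8B, align 2] → 18
size 18, align 2

18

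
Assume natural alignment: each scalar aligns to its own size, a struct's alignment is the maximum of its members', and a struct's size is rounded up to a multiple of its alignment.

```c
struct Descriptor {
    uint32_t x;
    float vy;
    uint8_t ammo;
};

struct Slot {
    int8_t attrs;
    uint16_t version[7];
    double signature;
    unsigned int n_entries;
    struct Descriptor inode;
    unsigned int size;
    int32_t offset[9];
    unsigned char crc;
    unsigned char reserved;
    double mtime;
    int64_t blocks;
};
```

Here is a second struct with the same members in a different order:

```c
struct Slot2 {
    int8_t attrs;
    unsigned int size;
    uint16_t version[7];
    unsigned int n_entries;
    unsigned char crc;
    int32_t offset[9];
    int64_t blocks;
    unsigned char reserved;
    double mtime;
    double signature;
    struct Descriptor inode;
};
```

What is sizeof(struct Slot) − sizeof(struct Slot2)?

Descriptor: x at 0 (size 4, align 4) → ends 4; vy at 4 (size 4, align 4) → ends 8; ammo at 8 (size 1, align 1) → ends 9; tail pad 3 to reach multiple of 4; total 12 bytes, alignment 4
attrs at 0 (size 1, align 1) → ends 1
pad 1 to align 2 for version
version at 2 (size 14, align 2) → ends 16
signature at 16 (size 8, align 8) → ends 24
n_entries at 24 (size 4, align 4) → ends 28
inode at 28 (size 12, align 4) → ends 40
size at 40 (size 4, align 4) → ends 44
offset at 44 (size 36, align 4) → ends 80
crc at 80 (size 1, align 1) → ends 81
reserved at 81 (size 1, align 1) → ends 82
pad 6 to align 8 for mtime
mtime at 88 (size 8, align 8) → ends 96
blocks at 96 (size 8, align 8) → ends 104
total 104 bytes, alignment 8
— Slot2 —
attrs at 0 (size 1, align 1) → ends 1
pad 3 to align 4 for size
size at 4 (size 4, align 4) → ends 8
version at 8 (size 14, align 2) → ends 22
pad 2 to align 4 for n_entries
n_entries at 24 (size 4, align 4) → ends 28
crc at 28 (size 1, align 1) → ends 29
pad 3 to align 4 for offset
offset at 32 (size 36, align 4) → ends 68
pad 4 to align 8 for blocks
blocks at 72 (size 8, align 8) → ends 80
reserved at 80 (size 1, align 1) → ends 81
pad 7 to align 8 for mtime
mtime at 88 (size 8, align 8) → ends 96
signature at 96 (size 8, align 8) → ends 104
inode at 104 (size 12, align 4) → ends 116
tail pad 4 to reach multiple of 8
total 120 bytes, alignment 8
104 − 120 = -16

-16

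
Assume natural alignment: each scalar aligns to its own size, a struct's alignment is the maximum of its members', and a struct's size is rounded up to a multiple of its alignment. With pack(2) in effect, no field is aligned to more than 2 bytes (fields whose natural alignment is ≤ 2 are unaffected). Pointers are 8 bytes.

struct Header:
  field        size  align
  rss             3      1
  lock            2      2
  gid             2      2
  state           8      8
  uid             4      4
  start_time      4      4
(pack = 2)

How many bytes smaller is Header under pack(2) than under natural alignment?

0

natural layout:
  0..3  rss  (3B, 1-aligned)
  3..4  -- padding (1B)
  4..6  lock  (2B, 2-aligned)
  6..8  gid  (2B, 2-aligned)
  8..16  state  (8B, 8-aligned)
  16..20  uid  (4B, 4-aligned)
  20..24  start_time  (4B, 4-aligned)
  sizeof = 24, alignof = 8
packed(2) layout:
  0..3  rss  (3B, 1-aligned)
  3..4  -- padding (1B)
  4..6  lock  (2B, 2-aligned)
  6..8  gid  (2B, 2-aligned)
  8..16  state  (8B, 2-aligned)
  16..20  uid  (4B, 2-aligned)
  20..24  start_time  (4B, 2-aligned)
  sizeof = 24, alignof = 2
24 − 24 = 0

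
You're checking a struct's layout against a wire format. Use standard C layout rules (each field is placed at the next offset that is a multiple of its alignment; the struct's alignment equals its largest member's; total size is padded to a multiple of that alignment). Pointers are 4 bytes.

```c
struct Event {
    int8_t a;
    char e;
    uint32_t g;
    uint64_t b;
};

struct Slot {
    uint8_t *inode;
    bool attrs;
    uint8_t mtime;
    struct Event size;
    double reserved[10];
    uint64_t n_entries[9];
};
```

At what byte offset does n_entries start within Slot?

104

Event: 0..1  a  (1B, 1-aligned); 1..2  e  (1B, 1-aligned); 2..4  -- padding (2B); 4..8  g  (4B, 4-aligned); 8..16  b  (8B, 8-aligned); sizeof = 16, alignof = 8
0..4  inode  (4B, 4-aligned)
4..5  attrs  (1B, 1-aligned)
5..6  mtime  (1B, 1-aligned)
6..8  -- padding (2B)
8..24  size  (16B, 8-aligned)
24..104  reserved  (80B, 8-aligned)
104..176  n_entries  (72B, 8-aligned)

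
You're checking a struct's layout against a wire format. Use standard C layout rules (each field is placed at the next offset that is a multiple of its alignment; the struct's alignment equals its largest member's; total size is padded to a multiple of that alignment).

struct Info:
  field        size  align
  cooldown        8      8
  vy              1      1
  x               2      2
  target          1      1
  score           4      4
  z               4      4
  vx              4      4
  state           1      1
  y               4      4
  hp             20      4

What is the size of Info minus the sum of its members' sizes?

cooldown at 0 (size 8, align 8) → ends 8
vy at 8 (size 1, align 1) → ends 9
pad 1 to align 2 for x
x at 10 (size 2, align 2) → ends 12
target at 12 (size 1, align 1) → ends 13
pad 3 to align 4 for score
score at 16 (size 4, align 4) → ends 20
z at 20 (size 4, align 4) → ends 24
vx at 24 (size 4, align 4) → ends 28
state at 28 (size 1, align 1) → ends 29
pad 3 to align 4 for y
y at 32 (size 4, align 4) → ends 36
hp at 36 (size 20, align 4) → ends 56
total 56 bytes, alignment 8
data bytes 49, size 56 → padding 7

7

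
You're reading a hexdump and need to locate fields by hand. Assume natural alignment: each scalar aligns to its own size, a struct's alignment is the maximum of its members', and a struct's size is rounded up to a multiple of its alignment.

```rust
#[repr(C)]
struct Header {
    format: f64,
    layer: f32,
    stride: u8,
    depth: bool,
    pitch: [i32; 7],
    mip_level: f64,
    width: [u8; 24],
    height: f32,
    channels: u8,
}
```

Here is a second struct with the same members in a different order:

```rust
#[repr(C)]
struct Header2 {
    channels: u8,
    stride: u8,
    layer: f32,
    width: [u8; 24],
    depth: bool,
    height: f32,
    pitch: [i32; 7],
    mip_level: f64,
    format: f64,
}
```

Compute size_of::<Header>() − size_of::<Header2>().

0

format at 0 (size 8, align 8) → ends 8
layer at 8 (size 4, align 4) → ends 12
stride at 12 (size 1, align 1) → ends 13
depth at 13 (size 1, align 1) → ends 14
pad 2 to align 4 for pitch
pitch at 16 (size 28, align 4) → ends 44
pad 4 to align 8 for mip_level
mip_level at 48 (size 8, align 8) → ends 56
width at 56 (size 24, align 1) → ends 80
height at 80 (size 4, align 4) → ends 84
channels at 84 (size 1, align 1) → ends 85
tail pad 3 to reach multiple of 8
total 88 bytes, alignment 8
— Header2 —
channels at 0 (size 1, align 1) → ends 1
stride at 1 (size 1, align 1) → ends 2
pad 2 to align 4 for layer
layer at 4 (size 4, align 4) → ends 8
width at 8 (size 24, align 1) → ends 32
depth at 32 (size 1, align 1) → ends 33
pad 3 to align 4 for height
height at 36 (size 4, align 4) → ends 40
pitch at 40 (size 28, align 4) → ends 68
pad 4 to align 8 for mip_level
mip_level at 72 (size 8, align 8) → ends 80
format at 80 (size 8, align 8) → ends 88
total 88 bytes, alignment 8
88 − 88 = 0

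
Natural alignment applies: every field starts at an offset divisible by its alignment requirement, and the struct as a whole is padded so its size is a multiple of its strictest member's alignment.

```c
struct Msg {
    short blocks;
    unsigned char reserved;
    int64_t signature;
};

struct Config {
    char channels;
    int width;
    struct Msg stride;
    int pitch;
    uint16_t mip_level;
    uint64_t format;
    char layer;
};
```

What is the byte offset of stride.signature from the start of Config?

16

Msg: @0: blocks [2B, align 2] → 2; @2: reserved [1B, align 1] → 3; +5 pad (align 8); @8: signature [8B, align 8] → 16; size 16, align 8
@0: channels [1B, align 1] → 1
+3 pad (align 4)
@4: width [4B, align 4] → 8
@8: stride [16B, align 8] → 24
within Msg: signature at 8
8 + 8 = 16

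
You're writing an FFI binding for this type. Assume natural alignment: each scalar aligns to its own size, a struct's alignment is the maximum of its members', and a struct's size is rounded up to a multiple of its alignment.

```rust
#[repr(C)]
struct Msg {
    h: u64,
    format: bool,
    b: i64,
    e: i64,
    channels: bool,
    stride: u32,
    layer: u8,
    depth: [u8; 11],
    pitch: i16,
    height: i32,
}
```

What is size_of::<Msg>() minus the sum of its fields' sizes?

h at 0 (size 8, align 8) → ends 8
format at 8 (size 1, align 1) → ends 9
pad 7 to align 8 for b
b at 16 (size 8, align 8) → ends 24
e at 24 (size 8, align 8) → ends 32
channels at 32 (size 1, align 1) → ends 33
pad 3 to align 4 for stride
stride at 36 (size 4, align 4) → ends 40
layer at 40 (size 1, align 1) → ends 41
depth at 41 (size 11, align 1) → ends 52
pitch at 52 (size 2, align 2) → ends 54
pad 2 to align 4 for height
height at 56 (size 4, align 4) → ends 60
tail pad 4 to reach multiple of 8
total 64 bytes, alignment 8
data bytes 48, size 64 → padding 16

16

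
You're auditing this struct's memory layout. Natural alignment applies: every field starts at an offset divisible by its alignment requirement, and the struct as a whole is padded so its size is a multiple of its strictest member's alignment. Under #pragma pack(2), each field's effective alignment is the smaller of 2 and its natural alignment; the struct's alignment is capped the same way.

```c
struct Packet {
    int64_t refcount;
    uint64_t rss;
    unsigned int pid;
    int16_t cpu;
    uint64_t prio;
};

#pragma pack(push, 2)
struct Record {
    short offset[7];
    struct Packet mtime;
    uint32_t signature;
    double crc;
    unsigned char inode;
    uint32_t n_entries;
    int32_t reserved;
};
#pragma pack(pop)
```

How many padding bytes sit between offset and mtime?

Packet: @0: refcount [8B, align 8] → 8; @8: rss [8B, align 8] → 16; @16: pid [4B, align 4] → 20; @20: cpu [2B, align 2] → 22; +2 pad (align 8); @24: prio [8B, align 8] → 32; size 32, align 8
@0: offset [14B, align 2] → 14
@14: mtime [32B, align 2] → 46

0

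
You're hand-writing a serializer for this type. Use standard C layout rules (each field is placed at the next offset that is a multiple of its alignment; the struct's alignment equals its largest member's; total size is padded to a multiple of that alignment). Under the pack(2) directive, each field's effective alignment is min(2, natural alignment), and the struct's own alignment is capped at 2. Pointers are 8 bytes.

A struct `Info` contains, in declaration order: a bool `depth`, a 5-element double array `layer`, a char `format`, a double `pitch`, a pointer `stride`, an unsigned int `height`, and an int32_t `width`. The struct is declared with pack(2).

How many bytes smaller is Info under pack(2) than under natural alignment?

12

natural layout:
  @0: depth [1B, align 1] → 1
  +7 pad (align 8)
  @8: layer [40B, align 8] → 48
  @48: format [1B, align 1] → 49
  +7 pad (align 8)
  @56: pitch [8B, align 8] → 64
  @64: stride [8B, align 8] → 72
  @72: height [4B, align 4] → 76
  @76: width [4B, align 4] → 80
  size 80, align 8
packed(2) layout:
  @0: depth [1B, align 1] → 1
  +1 pad (align 2)
  @2: layer [40B, align 2] → 42
  @42: format [1B, align 1] → 43
  +1 pad (align 2)
  @44: pitch [8B, align 2] → 52
  @52: stride [8B, align 2] → 60
  @60: height [4B, align 2] → 64
  @64: width [4B, align 2] → 68
  size 68, align 2
80 − 68 = 12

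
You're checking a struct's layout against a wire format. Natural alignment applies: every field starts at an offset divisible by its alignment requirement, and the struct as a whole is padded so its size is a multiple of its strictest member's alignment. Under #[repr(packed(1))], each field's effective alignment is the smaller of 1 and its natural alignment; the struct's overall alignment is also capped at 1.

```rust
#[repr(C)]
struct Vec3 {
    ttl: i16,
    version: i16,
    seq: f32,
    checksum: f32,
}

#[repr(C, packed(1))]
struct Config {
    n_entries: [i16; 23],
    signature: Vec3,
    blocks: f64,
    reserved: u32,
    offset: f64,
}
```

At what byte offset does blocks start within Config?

58

Vec3: 0..2  ttl  (2B, 2-aligned); 2..4  version  (2B, 2-aligned); 4..8  seq  (4B, 4-aligned); 8..12  checksum  (4B, 4-aligned); sizeof = 12, alignof = 4
0..46  n_entries  (46B, 1-aligned)
46..58  signature  (12B, 1-aligned)
58..66  blocks  (8B, 1-aligned)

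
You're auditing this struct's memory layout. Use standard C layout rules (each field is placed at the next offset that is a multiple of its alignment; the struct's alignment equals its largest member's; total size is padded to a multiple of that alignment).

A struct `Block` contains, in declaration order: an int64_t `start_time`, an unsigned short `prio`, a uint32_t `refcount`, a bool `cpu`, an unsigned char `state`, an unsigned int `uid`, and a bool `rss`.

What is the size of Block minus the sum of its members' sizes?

@0: start_time [8B, align 8] → 8
@8: prio [2B, align 2] → 10
+2 pad (align 4)
@12: refcount [4B, align 4] → 16
@16: cpu [1B, align 1] → 17
@17: state [1B, align 1] → 18
+2 pad (align 4)
@20: uid [4B, align 4] → 24
@24: rss [1B, align 1] → 25
+7 tail pad (align 8)
size 32, align 8
data bytes 21, size 32 → padding 11

11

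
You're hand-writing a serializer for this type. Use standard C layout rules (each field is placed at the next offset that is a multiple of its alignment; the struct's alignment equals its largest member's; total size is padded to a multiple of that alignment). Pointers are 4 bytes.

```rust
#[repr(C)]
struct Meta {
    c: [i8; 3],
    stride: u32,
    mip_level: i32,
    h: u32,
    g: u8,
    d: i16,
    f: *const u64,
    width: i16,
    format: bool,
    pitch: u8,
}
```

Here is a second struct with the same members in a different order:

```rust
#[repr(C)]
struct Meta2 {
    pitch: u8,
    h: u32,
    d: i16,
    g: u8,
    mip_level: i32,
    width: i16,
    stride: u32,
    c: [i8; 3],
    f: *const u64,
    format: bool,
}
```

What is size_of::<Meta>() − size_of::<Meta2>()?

@0: c [3B, align 1] → 3
+1 pad (align 4)
@4: stride [4B, align 4] → 8
@8: mip_level [4B, align 4] → 12
@12: h [4B, align 4] → 16
@16: g [1B, align 1] → 17
+1 pad (align 2)
@18: d [2B, align 2] → 20
@20: f [4B, align 4] → 24
@24: width [2B, align 2] → 26
@26: format [1B, align 1] → 27
@27: pitch [1B, align 1] → 28
size 28, align 4
— Meta2 —
@0: pitch [1B, align 1] → 1
+3 pad (align 4)
@4: h [4B, align 4] → 8
@8: d [2B, align 2] → 10
@10: g [1B, align 1] → 11
+1 pad (align 4)
@12: mip_level [4B, align 4] → 16
@16: width [2B, align 2] → 18
+2 pad (align 4)
@20: stride [4B, align 4] → 24
@24: c [3B, align 1] → 27
+1 pad (align 4)
@28: f [4B, align 4] → 32
@32: format [1B, align 1] → 33
+3 tail pad (align 4)
size 36, align 4
28 − 36 = -8

-8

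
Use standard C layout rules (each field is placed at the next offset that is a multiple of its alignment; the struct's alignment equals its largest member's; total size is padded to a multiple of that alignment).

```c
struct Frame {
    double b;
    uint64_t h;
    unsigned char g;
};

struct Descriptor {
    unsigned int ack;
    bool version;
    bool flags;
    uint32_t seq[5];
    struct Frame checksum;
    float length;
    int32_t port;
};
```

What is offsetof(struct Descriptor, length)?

Frame: @0: b [8B, align 8] → 8; @8: h [8B, align 8] → 16; @16: g [1B, align 1] → 17; +7 tail pad (align 8); size 24, align 8
@0: ack [4B, align 4] → 4
@4: version [1B, align 1] → 5
@5: flags [1B, align 1] → 6
+2 pad (align 4)
@8: seq [20B, align 4] → 28
+4 pad (align 8)
@32: checksum [24B, align 8] → 56
@56: length [4B, align 4] → 60

56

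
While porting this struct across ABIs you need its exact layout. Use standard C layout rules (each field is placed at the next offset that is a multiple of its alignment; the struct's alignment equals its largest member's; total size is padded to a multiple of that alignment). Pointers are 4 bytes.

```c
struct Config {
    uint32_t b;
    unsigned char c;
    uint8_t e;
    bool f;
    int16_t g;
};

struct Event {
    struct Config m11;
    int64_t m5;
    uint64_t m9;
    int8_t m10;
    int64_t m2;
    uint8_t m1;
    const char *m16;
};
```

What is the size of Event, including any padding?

Config: 0..4  b  (4B, 4-aligned); 4..5  c  (1B, 1-aligned); 5..6  e  (1B, 1-aligned); 6..7  f  (1B, 1-aligned); 7..8  -- padding (1B); 8..10  g  (2B, 2-aligned); 10..12  -- tail padding (2B); sizeof = 12, alignof = 4
0..12  m11  (12B, 4-aligned)
12..16  -- padding (4B)
16..24  m5  (8B, 8-aligned)
24..32  m9  (8B, 8-aligned)
32..33  m10  (1B, 1-aligned)
33..40  -- padding (7B)
40..48  m2  (8B, 8-aligned)
48..49  m1  (1B, 1-aligned)
49..52  -- padding (3B)
52..56  m16  (4B, 4-aligned)
sizeof = 56, alignof = 8

56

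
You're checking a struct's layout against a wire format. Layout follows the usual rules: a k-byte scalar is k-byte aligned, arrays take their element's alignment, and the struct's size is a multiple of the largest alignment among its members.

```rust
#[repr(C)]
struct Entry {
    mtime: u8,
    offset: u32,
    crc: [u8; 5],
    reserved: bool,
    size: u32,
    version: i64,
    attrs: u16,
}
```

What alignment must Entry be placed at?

member alignments: mtime=1, offset=4, crc=1, reserved=1, size=4, version=8, attrs=2
max = 8

8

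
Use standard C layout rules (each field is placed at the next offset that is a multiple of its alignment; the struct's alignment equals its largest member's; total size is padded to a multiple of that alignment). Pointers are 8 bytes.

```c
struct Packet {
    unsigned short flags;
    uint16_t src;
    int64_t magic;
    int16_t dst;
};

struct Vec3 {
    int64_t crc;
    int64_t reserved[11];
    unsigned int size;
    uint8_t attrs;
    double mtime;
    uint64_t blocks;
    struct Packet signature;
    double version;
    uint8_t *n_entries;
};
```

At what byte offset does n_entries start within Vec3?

152

Packet: @0: flags [2B, align 2] → 2; @2: src [2B, align 2] → 4; +4 pad (align 8); @8: magic [8B, align 8] → 16; @16: dst [2B, align 2] → 18; +6 tail pad (align 8); size 24, align 8
@0: crc [8B, align 8] → 8
@8: reserved [88B, align 8] → 96
@96: size [4B, align 4] → 100
@100: attrs [1B, align 1] → 101
+3 pad (align 8)
@104: mtime [8B, align 8] → 112
@112: blocks [8B, align 8] → 120
@120: signature [24B, align 8] → 144
@144: version [8B, align 8] → 152
@152: n_entries [8B, align 8] → 160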